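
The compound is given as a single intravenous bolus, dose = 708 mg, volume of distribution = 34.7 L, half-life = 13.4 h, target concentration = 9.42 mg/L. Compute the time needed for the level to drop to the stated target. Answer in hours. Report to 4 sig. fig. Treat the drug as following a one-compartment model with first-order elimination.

C₀ = Dose / Vd = 708.0 / 34.7 = 20.40 mg/L
k = ln2 / t½ = 0.693147 / 13.4 = 0.05173 h⁻¹
t = ln(C₀ / C) / k = ln(20.40 / 9.42) / 0.05173
  = ln(2.166) / 0.05173 = 0.7729 / 0.05173 = 14.94 h

14.94 h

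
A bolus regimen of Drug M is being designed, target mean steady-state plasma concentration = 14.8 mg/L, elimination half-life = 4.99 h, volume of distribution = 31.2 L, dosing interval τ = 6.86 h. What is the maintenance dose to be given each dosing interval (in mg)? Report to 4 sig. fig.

k = ln2 / t½ = 0.693147 / 4.99 = 0.1389 h⁻¹
CL = k × Vd = 0.1389 × 31.2 = 4.334 L/h
At steady state, Dose/τ = Css × CL.
Dose = Css × CL × τ = 14.8 × 4.334 × 6.86 = 440.0 mg

440.0 mg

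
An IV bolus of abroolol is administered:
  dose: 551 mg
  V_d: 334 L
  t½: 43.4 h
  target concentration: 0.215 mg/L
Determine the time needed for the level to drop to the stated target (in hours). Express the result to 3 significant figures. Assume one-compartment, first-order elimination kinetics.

C₀ = Dose / Vd = 551.0 / 334 = 1.650 mg/L
k = ln2 / t½ = 0.693147 / 43.4 = 0.01597 h⁻¹
t = ln(C₀ / C) / k = ln(1.650 / 0.215) / 0.01597
  = ln(7.674) / 0.01597 = 2.038 / 0.01597 = 127.6 h

128 h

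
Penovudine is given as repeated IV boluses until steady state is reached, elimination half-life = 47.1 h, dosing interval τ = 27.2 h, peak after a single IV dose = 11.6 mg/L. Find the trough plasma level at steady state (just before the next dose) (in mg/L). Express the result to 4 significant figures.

23.56 mg/L

k = ln2 / t½ = 0.693147 / 47.1 = 0.01472 h⁻¹
e^(−kτ) = e^(−0.01472 × 27.2) = 0.6701
Accumulation ratio R = 1 / (1 − e^(−kτ)) = 1 / (1 − 0.6701) = 3.031
Steady-state trough = C₀ × R × e^(−kτ) = 11.6 × 3.031 × 0.6701 = 23.56 mg/L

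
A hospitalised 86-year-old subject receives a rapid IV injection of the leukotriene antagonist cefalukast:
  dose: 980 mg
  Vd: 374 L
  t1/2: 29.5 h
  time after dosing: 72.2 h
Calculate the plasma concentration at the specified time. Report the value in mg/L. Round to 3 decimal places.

0.480 mg/L

C₀ = Dose / Vd = 980.0 / 374 = 2.620 mg/L
k = ln2 / t½ = 0.693147 / 29.5 = 0.02350 h⁻¹
C = C₀ · e^(−k·t) = 2.620 × e^(−0.02350 × 72.2)
  = 2.620 × 0.1833 = 0.4802 mg/L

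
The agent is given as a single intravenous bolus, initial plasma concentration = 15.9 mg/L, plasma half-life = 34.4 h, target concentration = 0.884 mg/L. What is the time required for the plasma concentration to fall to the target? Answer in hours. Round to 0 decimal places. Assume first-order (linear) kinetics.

143 h

k = ln2 / t½ = 0.693147 / 34.4 = 0.02015 h⁻¹
t = ln(C₀ / C) / k = ln(15.90 / 0.884) / 0.02015
  = ln(17.99) / 0.02015 = 2.890 / 0.02015 = 143.4 h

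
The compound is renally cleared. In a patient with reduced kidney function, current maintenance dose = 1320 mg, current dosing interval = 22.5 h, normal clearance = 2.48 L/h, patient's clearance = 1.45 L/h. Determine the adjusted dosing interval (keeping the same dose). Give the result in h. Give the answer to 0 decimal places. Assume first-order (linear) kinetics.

38 h

To keep the same average steady-state level, dosing rate must scale with clearance.
CL ratio = 1.45 / 2.48 = 0.5847
New interval (same dose) = 22.5 / 0.5847 = 38.48 h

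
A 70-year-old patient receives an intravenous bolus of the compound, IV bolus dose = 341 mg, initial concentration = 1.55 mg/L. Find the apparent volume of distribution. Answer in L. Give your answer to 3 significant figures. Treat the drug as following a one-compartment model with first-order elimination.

220 L

Vd = Dose / C₀ = 341.0 / 1.55 = 220.0 L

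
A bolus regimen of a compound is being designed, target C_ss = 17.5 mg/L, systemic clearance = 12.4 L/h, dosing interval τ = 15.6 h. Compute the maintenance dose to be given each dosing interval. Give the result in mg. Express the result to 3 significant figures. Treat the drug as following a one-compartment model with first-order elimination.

3390 mg

At steady state, Dose/τ = Css × CL.
Dose = Css × CL × τ = 17.5 × 12.40 × 15.6 = 3385 mg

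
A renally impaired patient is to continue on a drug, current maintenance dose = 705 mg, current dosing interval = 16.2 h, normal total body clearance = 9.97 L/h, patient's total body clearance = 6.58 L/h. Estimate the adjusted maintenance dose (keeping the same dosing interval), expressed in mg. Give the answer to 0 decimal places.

To keep the same average steady-state level, dosing rate must scale with clearance.
CL ratio = 6.58 / 9.97 = 0.6600
New dose (same interval) = 705 × 0.6600 = 465.3 mg

465 mg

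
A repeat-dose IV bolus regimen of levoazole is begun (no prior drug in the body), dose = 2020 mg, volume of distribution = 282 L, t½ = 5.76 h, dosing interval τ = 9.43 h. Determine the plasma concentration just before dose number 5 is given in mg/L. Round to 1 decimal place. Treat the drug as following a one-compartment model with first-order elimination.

3.4 mg/L

C₀ per dose = Dose / Vd = 2020 / 282 = 7.163 mg/L
k = ln2 / t½ = 0.693147 / 5.76 = 0.1203 h⁻¹
Fraction remaining after one interval: r = e^(−kτ) = e^(−0.1203 × 9.43) = 0.3216
Before dose 5, 4 doses have been given (aged 1τ, 2τ, 3τ, 4τ).
C_trough = C₀ × (r + r² + … + r^4) = C₀ × r(1−r^4)/(1−r)
        = 7.163 × 0.3216 × (1 − 0.01070) / (1 − 0.3216) = 3.359 mg/L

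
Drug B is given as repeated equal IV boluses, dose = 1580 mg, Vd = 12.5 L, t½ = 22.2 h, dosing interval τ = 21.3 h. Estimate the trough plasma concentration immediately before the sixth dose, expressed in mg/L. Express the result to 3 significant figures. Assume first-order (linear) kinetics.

129 mg/L

C₀ per dose = Dose / Vd = 1580 / 12.5 = 126.4 mg/L
k = ln2 / t½ = 0.693147 / 22.2 = 0.03122 h⁻¹
Fraction remaining after one interval: r = e^(−kτ) = e^(−0.03122 × 21.3) = 0.5143
Before dose 6, 5 doses have been given (aged 1τ, 2τ, 3τ, 4τ, 5τ).
C_trough = C₀ × (r + r² + … + r^5) = C₀ × r(1−r^5)/(1−r)
        = 126.4 × 0.5143 × (1 − 0.03598) / (1 − 0.5143) = 129.0 mg/L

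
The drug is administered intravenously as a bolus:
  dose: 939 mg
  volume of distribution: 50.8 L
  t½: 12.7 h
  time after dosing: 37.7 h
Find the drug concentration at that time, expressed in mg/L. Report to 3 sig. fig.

C₀ = Dose / Vd = 939.0 / 50.8 = 18.48 mg/L
k = ln2 / t½ = 0.693147 / 12.7 = 0.05458 h⁻¹
C = C₀ · e^(−k·t) = 18.48 × e^(−0.05458 × 37.7)
  = 18.48 × 0.1278 = 2.362 mg/L

2.36 mg/L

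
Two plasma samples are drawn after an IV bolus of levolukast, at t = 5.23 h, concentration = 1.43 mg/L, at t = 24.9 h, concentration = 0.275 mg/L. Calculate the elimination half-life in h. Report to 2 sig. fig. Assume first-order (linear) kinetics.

8.3 h

k = ln(C₁/C₂) / (t₂ − t₁) = ln(1.43/0.275) / (24.9 − 5.23)
  = 1.649 / 19.67 = 0.08383 h⁻¹
t½ = ln2 / k = 0.693147 / 0.08383 = 8.268 h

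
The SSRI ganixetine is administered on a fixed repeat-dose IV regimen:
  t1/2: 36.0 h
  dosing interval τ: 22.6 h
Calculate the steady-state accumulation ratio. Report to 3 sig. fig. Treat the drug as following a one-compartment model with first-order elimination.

k = ln2 / t½ = 0.693147 / 36.0 = 0.01925 h⁻¹
e^(−kτ) = e^(−0.01925 × 22.6) = 0.6472
Accumulation ratio R = 1 / (1 − e^(−kτ)) = 1 / (1 − 0.6472) = 2.834

2.83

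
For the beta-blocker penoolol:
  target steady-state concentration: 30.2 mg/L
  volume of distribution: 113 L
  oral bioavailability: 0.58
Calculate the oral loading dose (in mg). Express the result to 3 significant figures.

5880 mg

LD = Css × Vd / F = 30.2 × 113 / 0.58 = 5884 mg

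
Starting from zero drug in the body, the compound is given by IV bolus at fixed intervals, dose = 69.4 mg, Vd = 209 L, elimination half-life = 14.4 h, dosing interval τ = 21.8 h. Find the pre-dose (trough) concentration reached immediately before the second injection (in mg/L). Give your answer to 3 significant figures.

C₀ per dose = Dose / Vd = 69.4 / 209 = 0.3321 mg/L
k = ln2 / t½ = 0.693147 / 14.4 = 0.04814 h⁻¹
Fraction remaining after one interval: r = e^(−kτ) = e^(−0.04814 × 21.8) = 0.3501
Before dose 2, 1 dose has been given (aged 1τ).
C_trough = C₀ × r = 0.3321 × 0.3501 = 0.1163 mg/L

0.116 mg/L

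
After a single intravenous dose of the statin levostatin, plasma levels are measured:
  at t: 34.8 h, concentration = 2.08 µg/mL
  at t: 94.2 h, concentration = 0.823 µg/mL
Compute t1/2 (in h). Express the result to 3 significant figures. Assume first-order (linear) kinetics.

k = ln(C₁/C₂) / (t₂ − t₁) = ln(2.08/0.823) / (94.2 − 34.8)
  = 0.9272 / 59.40 = 0.01561 h⁻¹
t½ = ln2 / k = 0.693147 / 0.01561 = 44.40 h

44.4 h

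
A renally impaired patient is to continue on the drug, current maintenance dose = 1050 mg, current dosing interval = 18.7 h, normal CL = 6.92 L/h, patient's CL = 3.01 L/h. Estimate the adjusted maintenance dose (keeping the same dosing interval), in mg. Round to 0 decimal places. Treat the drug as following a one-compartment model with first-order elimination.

To keep the same average steady-state level, dosing rate must scale with clearance.
CL ratio = 3.01 / 6.92 = 0.4350
New dose (same interval) = 1050 × 0.4350 = 456.8 mg

457 mg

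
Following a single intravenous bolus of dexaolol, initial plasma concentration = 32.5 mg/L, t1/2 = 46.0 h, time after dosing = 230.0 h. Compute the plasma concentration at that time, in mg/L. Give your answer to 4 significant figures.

k = ln2 / t½ = 0.693147 / 46.0 = 0.01507 h⁻¹
t / t½ = 230.0 / 46.0 = 5 half-lives
C = C₀ × (1/2)^5 = 32.50 × 0.03125 = 1.016 mg/L

1.016 mg/L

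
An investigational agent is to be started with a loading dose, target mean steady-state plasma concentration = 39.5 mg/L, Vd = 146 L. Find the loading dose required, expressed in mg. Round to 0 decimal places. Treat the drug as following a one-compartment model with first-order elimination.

5767 mg

LD = Css × Vd = 39.5 × 146 = 5767 mg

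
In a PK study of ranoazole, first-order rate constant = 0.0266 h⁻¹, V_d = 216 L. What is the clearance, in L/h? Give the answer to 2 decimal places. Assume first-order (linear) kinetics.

CL = k × Vd = 0.0266 × 216 = 5.746 L/h

5.75 L/h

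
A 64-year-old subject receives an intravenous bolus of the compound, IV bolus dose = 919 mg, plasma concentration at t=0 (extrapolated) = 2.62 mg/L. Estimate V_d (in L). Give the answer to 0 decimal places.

351 L

Vd = Dose / C₀ = 919.0 / 2.62 = 350.8 L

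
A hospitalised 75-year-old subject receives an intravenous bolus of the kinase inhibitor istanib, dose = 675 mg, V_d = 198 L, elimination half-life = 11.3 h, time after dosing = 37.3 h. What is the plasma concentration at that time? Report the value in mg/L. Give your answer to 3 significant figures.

0.346 mg/L

C₀ = Dose / Vd = 675.0 / 198 = 3.409 mg/L
k = ln2 / t½ = 0.693147 / 11.3 = 0.06134 h⁻¹
C = C₀ · e^(−k·t) = 3.409 × e^(−0.06134 × 37.3)
  = 3.409 × 0.1015 = 0.3460 mg/L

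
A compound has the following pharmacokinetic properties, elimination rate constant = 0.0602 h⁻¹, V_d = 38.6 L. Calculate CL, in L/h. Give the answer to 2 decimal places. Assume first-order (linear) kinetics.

CL = k × Vd = 0.0602 × 38.6 = 2.324 L/h

2.32 L/h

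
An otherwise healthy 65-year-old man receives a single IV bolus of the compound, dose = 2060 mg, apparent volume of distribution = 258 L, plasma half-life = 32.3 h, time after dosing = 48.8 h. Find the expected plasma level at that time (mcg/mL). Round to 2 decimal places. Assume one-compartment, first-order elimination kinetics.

C₀ = Dose / Vd = 2060 / 258 = 7.984 mg/L
k = ln2 / t½ = 0.693147 / 32.3 = 0.02146 h⁻¹
C = C₀ · e^(−k·t) = 7.984 × e^(−0.02146 × 48.8)
  = 7.984 × 0.3509 = 2.802 mg/L
(2.802 mg/L = 2.802 mcg/mL)

2.80 mcg/mL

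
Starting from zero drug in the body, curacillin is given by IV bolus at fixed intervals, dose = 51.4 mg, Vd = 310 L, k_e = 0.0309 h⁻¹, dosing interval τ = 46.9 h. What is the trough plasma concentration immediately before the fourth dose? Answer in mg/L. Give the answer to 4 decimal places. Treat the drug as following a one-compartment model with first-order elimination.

0.0502 mg/L

C₀ per dose = Dose / Vd = 51.4 / 310 = 0.1658 mg/L
Fraction remaining after one interval: r = e^(−kτ) = e^(−0.03090 × 46.9) = 0.2348
Before dose 4, 3 doses have been given (aged 1τ, 2τ, 3τ).
C_trough = C₀ × (r + r² + … + r^3) = C₀ × r(1−r^3)/(1−r)
        = 0.1658 × 0.2348 × (1 − 0.01294) / (1 − 0.2348) = 0.05022 mg/L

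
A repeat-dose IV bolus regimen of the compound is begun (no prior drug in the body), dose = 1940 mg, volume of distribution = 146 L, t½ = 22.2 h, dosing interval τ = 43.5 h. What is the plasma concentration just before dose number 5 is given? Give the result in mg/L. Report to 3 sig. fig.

C₀ per dose = Dose / Vd = 1940 / 146 = 13.29 mg/L
k = ln2 / t½ = 0.693147 / 22.2 = 0.03122 h⁻¹
Fraction remaining after one interval: r = e^(−kτ) = e^(−0.03122 × 43.5) = 0.2572
Before dose 5, 4 doses have been given (aged 1τ, 2τ, 3τ, 4τ).
C_trough = C₀ × (r + r² + … + r^4) = C₀ × r(1−r^4)/(1−r)
        = 13.29 × 0.2572 × (1 − 0.004376) / (1 − 0.2572) = 4.582 mg/L

4.58 mg/L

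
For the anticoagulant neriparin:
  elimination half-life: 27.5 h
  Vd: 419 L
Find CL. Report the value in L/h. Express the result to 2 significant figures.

k = ln2 / t½ = 0.693147 / 27.5 = 0.02521 h⁻¹
CL = k × Vd = 0.02521 × 419 = 10.56 L/h

11 L/h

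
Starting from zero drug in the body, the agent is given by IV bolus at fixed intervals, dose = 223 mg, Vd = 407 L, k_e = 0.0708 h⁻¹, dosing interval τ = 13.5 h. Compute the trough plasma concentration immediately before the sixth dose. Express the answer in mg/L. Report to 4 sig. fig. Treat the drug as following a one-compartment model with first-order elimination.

0.3394 mg/L

C₀ per dose = Dose / Vd = 223 / 407 = 0.5479 mg/L
Fraction remaining after one interval: r = e^(−kτ) = e^(−0.07080 × 13.5) = 0.3845
Before dose 6, 5 doses have been given (aged 1τ, 2τ, 3τ, 4τ, 5τ).
C_trough = C₀ × (r + r² + … + r^5) = C₀ × r(1−r^5)/(1−r)
        = 0.5479 × 0.3845 × (1 − 0.008404) / (1 − 0.3845) = 0.3394 mg/L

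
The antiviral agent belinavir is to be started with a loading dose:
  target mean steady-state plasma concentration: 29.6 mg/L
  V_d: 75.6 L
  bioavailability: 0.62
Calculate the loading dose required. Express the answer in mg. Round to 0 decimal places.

LD = Css × Vd / F = 29.6 × 75.6 / 0.62 = 3609 mg

3609 mg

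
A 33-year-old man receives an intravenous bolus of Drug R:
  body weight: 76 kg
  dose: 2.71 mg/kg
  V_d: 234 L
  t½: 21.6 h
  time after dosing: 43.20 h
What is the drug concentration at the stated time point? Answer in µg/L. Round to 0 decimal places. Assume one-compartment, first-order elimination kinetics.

220 µg/L

Total dose = 2.71 × 76 = 206.0 mg
C₀ = Dose / Vd = 206.0 / 234 = 0.8803 mg/L
k = ln2 / t½ = 0.693147 / 21.6 = 0.03209 h⁻¹
t / t½ = 43.20 / 21.6 = 2 half-lives
C = C₀ × (1/2)^2 = 0.8803 × 0.2500 = 0.2201 mg/L
Convert: 0.2201 mg/L × 1000 = 220.1 µg/L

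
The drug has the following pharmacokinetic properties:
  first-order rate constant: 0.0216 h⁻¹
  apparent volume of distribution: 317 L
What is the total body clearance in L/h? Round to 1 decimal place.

CL = k × Vd = 0.0216 × 317 = 6.847 L/h

6.8 L/h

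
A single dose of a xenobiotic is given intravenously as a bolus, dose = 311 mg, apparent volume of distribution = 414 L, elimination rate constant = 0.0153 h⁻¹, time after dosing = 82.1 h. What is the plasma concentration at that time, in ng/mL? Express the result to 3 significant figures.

214 ng/mL

C₀ = Dose / Vd = 311.0 / 414 = 0.7512 mg/L
C = C₀ · e^(−k·t) = 0.7512 × e^(−0.01530 × 82.1)
  = 0.7512 × 0.2848 = 0.2139 mg/L
Convert: 0.2139 mg/L × 1000 = 213.9 ng/mL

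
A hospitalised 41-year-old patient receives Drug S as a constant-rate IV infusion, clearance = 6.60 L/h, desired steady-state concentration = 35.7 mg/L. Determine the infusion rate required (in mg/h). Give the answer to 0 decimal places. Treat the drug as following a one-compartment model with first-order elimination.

At steady state, infusion rate R₀ = Css × CL = 35.7 × 6.600 = 235.6 mg/h

236 mg/h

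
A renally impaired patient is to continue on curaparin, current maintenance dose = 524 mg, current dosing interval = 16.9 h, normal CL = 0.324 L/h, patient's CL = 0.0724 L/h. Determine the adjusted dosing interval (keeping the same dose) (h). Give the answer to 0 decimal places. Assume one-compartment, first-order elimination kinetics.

To keep the same average steady-state level, dosing rate must scale with clearance.
CL ratio = 0.0724 / 0.324 = 0.2235
New interval (same dose) = 16.9 / 0.2235 = 75.62 h

76 h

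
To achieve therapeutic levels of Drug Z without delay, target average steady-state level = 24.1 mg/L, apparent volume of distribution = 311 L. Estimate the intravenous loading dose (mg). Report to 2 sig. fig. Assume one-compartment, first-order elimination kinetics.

LD = Css × Vd = 24.1 × 311 = 7495 mg

7500 mg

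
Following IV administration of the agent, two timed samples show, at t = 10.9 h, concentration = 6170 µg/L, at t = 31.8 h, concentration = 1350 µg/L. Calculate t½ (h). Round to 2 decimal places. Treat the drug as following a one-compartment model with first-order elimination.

k = ln(C₁/C₂) / (t₂ − t₁) = ln(6170/1350) / (31.8 − 10.9)
  = 1.520 / 20.90 = 0.07273 h⁻¹
t½ = ln2 / k = 0.693147 / 0.07273 = 9.530 h

9.53 h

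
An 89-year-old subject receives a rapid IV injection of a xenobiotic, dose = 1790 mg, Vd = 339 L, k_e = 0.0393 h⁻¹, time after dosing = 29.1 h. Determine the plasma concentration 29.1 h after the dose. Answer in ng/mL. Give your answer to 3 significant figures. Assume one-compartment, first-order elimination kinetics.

C₀ = Dose / Vd = 1790 / 339 = 5.280 mg/L
C = C₀ · e^(−k·t) = 5.280 × e^(−0.03930 × 29.1)
  = 5.280 × 0.3187 = 1.683 mg/L
Convert: 1.683 mg/L × 1000 = 1683 ng/mL

1680 ng/mL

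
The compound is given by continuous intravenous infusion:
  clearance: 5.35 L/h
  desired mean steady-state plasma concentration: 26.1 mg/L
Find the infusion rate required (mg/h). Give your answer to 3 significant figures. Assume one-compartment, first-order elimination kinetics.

At steady state, infusion rate R₀ = Css × CL = 26.1 × 5.350 = 139.6 mg/h

140 mg/h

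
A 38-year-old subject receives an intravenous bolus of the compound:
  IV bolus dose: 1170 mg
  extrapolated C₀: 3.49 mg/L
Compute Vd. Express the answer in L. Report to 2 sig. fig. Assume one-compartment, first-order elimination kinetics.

340 L

Vd = Dose / C₀ = 1170 / 3.49 = 335.2 L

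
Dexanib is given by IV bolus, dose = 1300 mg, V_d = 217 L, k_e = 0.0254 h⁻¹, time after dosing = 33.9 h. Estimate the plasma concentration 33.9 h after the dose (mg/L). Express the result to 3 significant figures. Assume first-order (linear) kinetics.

C₀ = Dose / Vd = 1300 / 217 = 5.991 mg/L
C = C₀ · e^(−k·t) = 5.991 × e^(−0.02540 × 33.9)
  = 5.991 × 0.4227 = 2.532 mg/L

2.53 mg/L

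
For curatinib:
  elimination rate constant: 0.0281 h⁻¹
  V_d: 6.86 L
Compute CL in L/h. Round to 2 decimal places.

0.19 L/h

CL = k × Vd = 0.0281 × 6.86 = 0.1928 L/h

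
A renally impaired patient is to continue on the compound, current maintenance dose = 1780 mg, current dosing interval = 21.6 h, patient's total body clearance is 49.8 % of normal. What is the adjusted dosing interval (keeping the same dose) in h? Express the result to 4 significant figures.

43.37 h

To keep the same average steady-state level, dosing rate must scale with clearance.
CL ratio = 49.8 / 100 = 0.4980
New interval (same dose) = 21.6 / 0.4980 = 43.37 h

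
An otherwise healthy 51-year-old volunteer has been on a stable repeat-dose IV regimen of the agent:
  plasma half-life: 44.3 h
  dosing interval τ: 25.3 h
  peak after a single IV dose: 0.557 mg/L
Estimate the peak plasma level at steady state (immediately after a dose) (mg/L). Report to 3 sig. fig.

k = ln2 / t½ = 0.693147 / 44.3 = 0.01565 h⁻¹
e^(−kτ) = e^(−0.01565 × 25.3) = 0.6730
Accumulation ratio R = 1 / (1 − e^(−kτ)) = 1 / (1 − 0.6730) = 3.058
Steady-state peak = C₀ × R = 0.557 × 3.058 = 1.703 mg/L

1.70 mg/L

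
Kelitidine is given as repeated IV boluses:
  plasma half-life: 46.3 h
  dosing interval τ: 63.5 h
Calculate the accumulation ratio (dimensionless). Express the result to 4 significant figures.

k = ln2 / t½ = 0.693147 / 46.3 = 0.01497 h⁻¹
e^(−kτ) = e^(−0.01497 × 63.5) = 0.3865
Accumulation ratio R = 1 / (1 − e^(−kτ)) = 1 / (1 − 0.3865) = 1.630

1.630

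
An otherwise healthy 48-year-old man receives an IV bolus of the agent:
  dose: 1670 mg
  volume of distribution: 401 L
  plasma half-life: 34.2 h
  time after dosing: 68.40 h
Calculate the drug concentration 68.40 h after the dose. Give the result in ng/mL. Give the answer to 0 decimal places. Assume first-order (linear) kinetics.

C₀ = Dose / Vd = 1670 / 401 = 4.165 mg/L
k = ln2 / t½ = 0.693147 / 34.2 = 0.02027 h⁻¹
t / t½ = 68.40 / 34.2 = 2 half-lives
C = C₀ × (1/2)^2 = 4.165 × 0.2500 = 1.041 mg/L
Convert: 1.041 mg/L × 1000 = 1041 ng/mL

1041 ng/mL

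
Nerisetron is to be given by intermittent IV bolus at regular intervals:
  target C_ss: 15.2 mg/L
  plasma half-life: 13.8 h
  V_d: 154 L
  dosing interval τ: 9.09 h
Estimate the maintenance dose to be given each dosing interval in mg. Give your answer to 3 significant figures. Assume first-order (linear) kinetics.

1070 mg

k = ln2 / t½ = 0.693147 / 13.8 = 0.05023 h⁻¹
CL = k × Vd = 0.05023 × 154 = 7.735 L/h
At steady state, Dose/τ = Css × CL.
Dose = Css × CL × τ = 15.2 × 7.735 × 9.09 = 1069 mg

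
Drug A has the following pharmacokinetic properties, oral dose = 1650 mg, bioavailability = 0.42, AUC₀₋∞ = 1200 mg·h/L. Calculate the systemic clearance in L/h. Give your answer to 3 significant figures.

CL = F·Dose / AUC = 0.42 × 1650 / 1200 = 0.5775 L/h

0.578 L/h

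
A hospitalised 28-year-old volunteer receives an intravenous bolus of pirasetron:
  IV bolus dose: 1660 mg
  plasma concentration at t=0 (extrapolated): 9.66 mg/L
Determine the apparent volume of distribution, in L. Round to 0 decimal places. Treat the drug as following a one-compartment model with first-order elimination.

172 L

Vd = Dose / C₀ = 1660 / 9.66 = 171.8 L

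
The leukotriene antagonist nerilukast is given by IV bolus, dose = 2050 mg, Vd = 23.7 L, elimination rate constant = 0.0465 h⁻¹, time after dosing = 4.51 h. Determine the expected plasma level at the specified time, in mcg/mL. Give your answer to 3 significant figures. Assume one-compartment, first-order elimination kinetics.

C₀ = Dose / Vd = 2050 / 23.7 = 86.50 mg/L
C = C₀ · e^(−k·t) = 86.50 × e^(−0.04650 × 4.51)
  = 86.50 × 0.8108 = 70.13 mg/L
(70.13 mg/L = 70.13 mcg/mL)

70.1 mcg/mL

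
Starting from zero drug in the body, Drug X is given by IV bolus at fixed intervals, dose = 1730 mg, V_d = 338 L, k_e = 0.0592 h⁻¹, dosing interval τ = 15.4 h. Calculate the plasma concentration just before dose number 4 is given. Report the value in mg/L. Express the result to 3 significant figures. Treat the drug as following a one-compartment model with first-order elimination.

3.22 mg/L

C₀ per dose = Dose / Vd = 1730 / 338 = 5.118 mg/L
Fraction remaining after one interval: r = e^(−kτ) = e^(−0.05920 × 15.4) = 0.4018
Before dose 4, 3 doses have been given (aged 1τ, 2τ, 3τ).
C_trough = C₀ × (r + r² + … + r^3) = C₀ × r(1−r^3)/(1−r)
        = 5.118 × 0.4018 × (1 − 0.06487) / (1 − 0.4018) = 3.215 mg/L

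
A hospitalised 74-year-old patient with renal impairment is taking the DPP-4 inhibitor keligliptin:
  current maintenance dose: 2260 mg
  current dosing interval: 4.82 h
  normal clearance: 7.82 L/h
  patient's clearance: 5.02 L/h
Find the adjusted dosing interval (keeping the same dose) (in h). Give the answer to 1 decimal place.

7.5 h

To keep the same average steady-state level, dosing rate must scale with clearance.
CL ratio = 5.02 / 7.82 = 0.6419
New interval (same dose) = 4.82 / 0.6419 = 7.509 h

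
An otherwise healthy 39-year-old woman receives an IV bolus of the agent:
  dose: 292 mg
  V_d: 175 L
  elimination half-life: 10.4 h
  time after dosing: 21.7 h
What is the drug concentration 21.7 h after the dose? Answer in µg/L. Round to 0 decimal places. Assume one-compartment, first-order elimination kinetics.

393 µg/L

C₀ = Dose / Vd = 292.0 / 175 = 1.669 mg/L
k = ln2 / t½ = 0.693147 / 10.4 = 0.06665 h⁻¹
C = C₀ · e^(−k·t) = 1.669 × e^(−0.06665 × 21.7)
  = 1.669 × 0.2354 = 0.3929 mg/L
Convert: 0.3929 mg/L × 1000 = 392.9 µg/L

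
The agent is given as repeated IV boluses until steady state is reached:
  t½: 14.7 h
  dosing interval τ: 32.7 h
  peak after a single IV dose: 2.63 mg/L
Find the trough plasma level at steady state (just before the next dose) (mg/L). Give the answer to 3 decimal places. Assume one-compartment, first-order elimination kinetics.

0.716 mg/L

k = ln2 / t½ = 0.693147 / 14.7 = 0.04715 h⁻¹
e^(−kτ) = e^(−0.04715 × 32.7) = 0.2140
Accumulation ratio R = 1 / (1 − e^(−kτ)) = 1 / (1 − 0.2140) = 1.272
Steady-state trough = C₀ × R × e^(−kτ) = 2.63 × 1.272 × 0.2140 = 0.7159 mg/L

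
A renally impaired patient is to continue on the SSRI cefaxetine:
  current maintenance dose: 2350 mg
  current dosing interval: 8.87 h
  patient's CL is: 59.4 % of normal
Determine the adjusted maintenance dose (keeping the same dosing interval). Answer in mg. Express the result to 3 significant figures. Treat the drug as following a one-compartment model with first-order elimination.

1400 mg

To keep the same average steady-state level, dosing rate must scale with clearance.
CL ratio = 59.4 / 100 = 0.5940
New dose (same interval) = 2350 × 0.5940 = 1396 mg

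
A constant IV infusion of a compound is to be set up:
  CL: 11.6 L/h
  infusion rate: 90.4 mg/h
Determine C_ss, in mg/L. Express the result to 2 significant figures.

At steady state Css = R₀ / CL = 90.4 / 11.60 = 7.793 mg/L

7.8 mg/L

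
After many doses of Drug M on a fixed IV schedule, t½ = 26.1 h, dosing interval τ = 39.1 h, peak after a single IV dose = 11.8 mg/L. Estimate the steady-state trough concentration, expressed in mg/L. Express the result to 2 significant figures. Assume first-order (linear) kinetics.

k = ln2 / t½ = 0.693147 / 26.1 = 0.02656 h⁻¹
e^(−kτ) = e^(−0.02656 × 39.1) = 0.3540
Accumulation ratio R = 1 / (1 − e^(−kτ)) = 1 / (1 − 0.3540) = 1.548
Steady-state trough = C₀ × R × e^(−kτ) = 11.8 × 1.548 × 0.3540 = 6.466 mg/L

6.5 mg/L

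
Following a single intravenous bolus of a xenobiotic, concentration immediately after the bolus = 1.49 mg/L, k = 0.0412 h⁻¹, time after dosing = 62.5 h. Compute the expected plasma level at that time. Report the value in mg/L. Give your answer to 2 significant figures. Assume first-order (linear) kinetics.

C = C₀ · e^(−k·t) = 1.490 × e^(−0.04120 × 62.5)
  = 1.490 × 0.07615 = 0.1135 mg/L

0.11 mg/L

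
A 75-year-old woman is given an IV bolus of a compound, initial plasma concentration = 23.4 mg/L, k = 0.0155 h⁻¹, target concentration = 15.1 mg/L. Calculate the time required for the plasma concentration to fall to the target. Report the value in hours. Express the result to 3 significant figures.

t = ln(C₀ / C) / k = ln(23.40 / 15.1) / 0.01550
  = ln(1.550) / 0.01550 = 0.4383 / 0.01550 = 28.28 h

28.3 h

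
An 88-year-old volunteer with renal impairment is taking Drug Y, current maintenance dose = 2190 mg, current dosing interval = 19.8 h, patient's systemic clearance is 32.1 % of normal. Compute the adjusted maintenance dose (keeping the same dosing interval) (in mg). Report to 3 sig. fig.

703 mg

To keep the same average steady-state level, dosing rate must scale with clearance.
CL ratio = 32.1 / 100 = 0.3210
New dose (same interval) = 2190 × 0.3210 = 703.0 mg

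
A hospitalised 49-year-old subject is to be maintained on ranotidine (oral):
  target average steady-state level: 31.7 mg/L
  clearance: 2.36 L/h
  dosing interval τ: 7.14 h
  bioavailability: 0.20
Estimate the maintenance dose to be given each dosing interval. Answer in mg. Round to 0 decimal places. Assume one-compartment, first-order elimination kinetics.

2671 mg

At steady state, F × (Dose/τ) = Css × CL.
Dose = Css × CL × τ / F = 31.7 × 2.360 × 7.14 / 0.20 = 2671 mg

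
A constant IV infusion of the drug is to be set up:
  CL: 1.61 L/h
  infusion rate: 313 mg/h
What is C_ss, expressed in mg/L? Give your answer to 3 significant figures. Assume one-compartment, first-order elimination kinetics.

At steady state Css = R₀ / CL = 313 / 1.610 = 194.4 mg/L

194 mg/L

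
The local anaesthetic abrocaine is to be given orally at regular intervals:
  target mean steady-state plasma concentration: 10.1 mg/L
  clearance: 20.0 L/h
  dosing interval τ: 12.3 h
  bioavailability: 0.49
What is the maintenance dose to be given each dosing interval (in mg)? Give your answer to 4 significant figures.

At steady state, F × (Dose/τ) = Css × CL.
Dose = Css × CL × τ / F = 10.1 × 20.00 × 12.3 / 0.49 = 5071 mg

5071 mg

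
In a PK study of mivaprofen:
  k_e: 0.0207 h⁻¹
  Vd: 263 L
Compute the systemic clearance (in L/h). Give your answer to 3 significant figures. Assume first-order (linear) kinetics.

5.44 L/h

CL = k × Vd = 0.0207 × 263 = 5.444 L/h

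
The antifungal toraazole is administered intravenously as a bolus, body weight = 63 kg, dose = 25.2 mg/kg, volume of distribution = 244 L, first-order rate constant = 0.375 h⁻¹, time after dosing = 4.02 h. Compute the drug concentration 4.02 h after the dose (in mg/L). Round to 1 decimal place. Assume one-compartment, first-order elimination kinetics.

1.4 mg/L

Total dose = 25.2 × 63 = 1588 mg
C₀ = Dose / Vd = 1588 / 244 = 6.508 mg/L
C = C₀ · e^(−k·t) = 6.508 × e^(−0.3750 × 4.02)
  = 6.508 × 0.2215 = 1.442 mg/L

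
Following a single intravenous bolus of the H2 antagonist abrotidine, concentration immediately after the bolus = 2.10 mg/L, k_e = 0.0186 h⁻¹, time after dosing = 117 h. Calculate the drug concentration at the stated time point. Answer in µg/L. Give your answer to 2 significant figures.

240 µg/L

C = C₀ · e^(−k·t) = 2.100 × e^(−0.01860 × 117)
  = 2.100 × 0.1135 = 0.2384 mg/L
Convert: 0.2384 mg/L × 1000 = 238.4 µg/L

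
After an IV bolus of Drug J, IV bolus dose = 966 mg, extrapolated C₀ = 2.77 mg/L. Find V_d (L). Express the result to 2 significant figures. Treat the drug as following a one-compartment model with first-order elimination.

Vd = Dose / C₀ = 966.0 / 2.77 = 348.7 L

350 L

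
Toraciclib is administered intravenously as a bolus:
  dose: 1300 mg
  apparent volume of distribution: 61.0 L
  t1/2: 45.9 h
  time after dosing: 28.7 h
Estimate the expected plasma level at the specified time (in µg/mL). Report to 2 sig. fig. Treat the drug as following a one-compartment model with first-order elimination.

C₀ = Dose / Vd = 1300 / 61.0 = 21.31 mg/L
k = ln2 / t½ = 0.693147 / 45.9 = 0.01510 h⁻¹
C = C₀ · e^(−k·t) = 21.31 × e^(−0.01510 × 28.7)
  = 21.31 × 0.6483 = 13.82 mg/L
(13.82 mg/L = 13.82 µg/mL)

14 µg/mL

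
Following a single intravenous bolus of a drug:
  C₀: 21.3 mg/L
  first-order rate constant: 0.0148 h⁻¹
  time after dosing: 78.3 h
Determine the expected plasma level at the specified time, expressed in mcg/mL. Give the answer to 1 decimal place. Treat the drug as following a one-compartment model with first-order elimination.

6.7 mcg/mL

C = C₀ · e^(−k·t) = 21.30 × e^(−0.01480 × 78.3)
  = 21.30 × 0.3139 = 6.686 mg/L
(6.686 mg/L = 6.686 mcg/mL)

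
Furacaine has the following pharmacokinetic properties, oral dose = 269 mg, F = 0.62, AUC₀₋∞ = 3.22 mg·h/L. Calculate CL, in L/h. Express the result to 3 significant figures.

51.8 L/h

CL = F·Dose / AUC = 0.62 × 269 / 3.22 = 51.80 L/h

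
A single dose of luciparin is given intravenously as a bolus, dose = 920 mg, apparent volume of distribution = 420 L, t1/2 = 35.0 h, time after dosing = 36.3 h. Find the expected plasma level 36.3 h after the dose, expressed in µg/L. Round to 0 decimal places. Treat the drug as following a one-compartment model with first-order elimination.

1067 µg/L

C₀ = Dose / Vd = 920.0 / 420 = 2.190 mg/L
k = ln2 / t½ = 0.693147 / 35.0 = 0.01980 h⁻¹
C = C₀ · e^(−k·t) = 2.190 × e^(−0.01980 × 36.3)
  = 2.190 × 0.4874 = 1.067 mg/L
Convert: 1.067 mg/L × 1000 = 1067 µg/L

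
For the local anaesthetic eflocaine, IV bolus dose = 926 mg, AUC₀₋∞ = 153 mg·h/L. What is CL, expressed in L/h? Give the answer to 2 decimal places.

6.05 L/h

CL = Dose / AUC = 926 / 153 = 6.052 L/h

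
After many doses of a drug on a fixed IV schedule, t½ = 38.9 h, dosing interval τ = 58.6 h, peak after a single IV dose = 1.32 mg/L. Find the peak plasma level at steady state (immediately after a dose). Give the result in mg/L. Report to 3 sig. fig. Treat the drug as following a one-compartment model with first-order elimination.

2.04 mg/L

k = ln2 / t½ = 0.693147 / 38.9 = 0.01782 h⁻¹
e^(−kτ) = e^(−0.01782 × 58.6) = 0.3520
Accumulation ratio R = 1 / (1 − e^(−kτ)) = 1 / (1 − 0.3520) = 1.543
Steady-state peak = C₀ × R = 1.32 × 1.543 = 2.037 mg/L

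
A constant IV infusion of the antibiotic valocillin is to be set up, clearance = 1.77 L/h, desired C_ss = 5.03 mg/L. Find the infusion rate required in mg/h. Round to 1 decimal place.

At steady state, infusion rate R₀ = Css × CL = 5.03 × 1.770 = 8.903 mg/h

8.9 mg/h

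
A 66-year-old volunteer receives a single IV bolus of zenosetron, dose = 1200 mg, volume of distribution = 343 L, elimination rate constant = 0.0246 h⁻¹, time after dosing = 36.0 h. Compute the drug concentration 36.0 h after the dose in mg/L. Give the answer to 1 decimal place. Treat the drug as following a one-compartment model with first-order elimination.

1.4 mg/L

C₀ = Dose / Vd = 1200 / 343 = 3.499 mg/L
C = C₀ · e^(−k·t) = 3.499 × e^(−0.02460 × 36.0)
  = 3.499 × 0.4125 = 1.443 mg/L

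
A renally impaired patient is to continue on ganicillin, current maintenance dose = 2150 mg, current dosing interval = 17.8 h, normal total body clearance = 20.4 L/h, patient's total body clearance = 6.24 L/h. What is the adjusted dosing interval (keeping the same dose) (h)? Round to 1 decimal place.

58.2 h

To keep the same average steady-state level, dosing rate must scale with clearance.
CL ratio = 6.24 / 20.4 = 0.3059
New interval (same dose) = 17.8 / 0.3059 = 58.19 h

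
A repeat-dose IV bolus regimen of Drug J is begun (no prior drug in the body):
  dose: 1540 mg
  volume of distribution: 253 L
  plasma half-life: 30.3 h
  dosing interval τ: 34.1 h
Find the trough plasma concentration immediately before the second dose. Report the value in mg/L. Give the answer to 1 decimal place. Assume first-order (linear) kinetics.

C₀ per dose = Dose / Vd = 1540 / 253 = 6.087 mg/L
k = ln2 / t½ = 0.693147 / 30.3 = 0.02288 h⁻¹
Fraction remaining after one interval: r = e^(−kτ) = e^(−0.02288 × 34.1) = 0.4583
Before dose 2, 1 dose has been given (aged 1τ).
C_trough = C₀ × r = 6.087 × 0.4583 = 2.790 mg/L

2.8 mg/L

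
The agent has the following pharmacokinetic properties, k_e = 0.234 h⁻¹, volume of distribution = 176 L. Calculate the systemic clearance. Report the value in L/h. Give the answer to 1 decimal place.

41.2 L/h

CL = k × Vd = 0.234 × 176 = 41.18 L/h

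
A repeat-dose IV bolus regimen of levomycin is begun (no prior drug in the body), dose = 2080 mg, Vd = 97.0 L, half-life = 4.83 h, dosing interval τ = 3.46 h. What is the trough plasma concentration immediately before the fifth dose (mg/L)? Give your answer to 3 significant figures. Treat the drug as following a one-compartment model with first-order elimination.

C₀ per dose = Dose / Vd = 2080 / 97.0 = 21.44 mg/L
k = ln2 / t½ = 0.693147 / 4.83 = 0.1435 h⁻¹
Fraction remaining after one interval: r = e^(−kτ) = e^(−0.1435 × 3.46) = 0.6087
Before dose 5, 4 doses have been given (aged 1τ, 2τ, 3τ, 4τ).
C_trough = C₀ × (r + r² + … + r^4) = C₀ × r(1−r^4)/(1−r)
        = 21.44 × 0.6087 × (1 − 0.1373) / (1 − 0.6087) = 28.77 mg/L

28.8 mg/L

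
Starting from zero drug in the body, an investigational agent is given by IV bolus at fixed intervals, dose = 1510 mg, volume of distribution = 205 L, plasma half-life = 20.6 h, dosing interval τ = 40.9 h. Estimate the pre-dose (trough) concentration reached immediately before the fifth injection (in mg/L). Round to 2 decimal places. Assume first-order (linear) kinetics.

C₀ per dose = Dose / Vd = 1510 / 205 = 7.366 mg/L
k = ln2 / t½ = 0.693147 / 20.6 = 0.03365 h⁻¹
Fraction remaining after one interval: r = e^(−kτ) = e^(−0.03365 × 40.9) = 0.2525
Before dose 5, 4 doses have been given (aged 1τ, 2τ, 3τ, 4τ).
C_trough = C₀ × (r + r² + … + r^4) = C₀ × r(1−r^4)/(1−r)
        = 7.366 × 0.2525 × (1 − 0.004065) / (1 − 0.2525) = 2.478 mg/L

2.48 mg/L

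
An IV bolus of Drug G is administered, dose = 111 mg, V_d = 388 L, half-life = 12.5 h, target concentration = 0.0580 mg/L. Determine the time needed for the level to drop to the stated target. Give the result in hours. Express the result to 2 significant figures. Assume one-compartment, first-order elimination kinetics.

29 h

C₀ = Dose / Vd = 111.0 / 388 = 0.2861 mg/L
k = ln2 / t½ = 0.693147 / 12.5 = 0.05545 h⁻¹
t = ln(C₀ / C) / k = ln(0.2861 / 0.0580) / 0.05545
  = ln(4.933) / 0.05545 = 1.596 / 0.05545 = 28.78 h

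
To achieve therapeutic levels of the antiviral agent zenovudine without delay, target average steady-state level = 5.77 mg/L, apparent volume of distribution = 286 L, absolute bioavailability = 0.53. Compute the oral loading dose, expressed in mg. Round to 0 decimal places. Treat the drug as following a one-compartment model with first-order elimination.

3114 mg

LD = Css × Vd / F = 5.77 × 286 / 0.53 = 3114 mg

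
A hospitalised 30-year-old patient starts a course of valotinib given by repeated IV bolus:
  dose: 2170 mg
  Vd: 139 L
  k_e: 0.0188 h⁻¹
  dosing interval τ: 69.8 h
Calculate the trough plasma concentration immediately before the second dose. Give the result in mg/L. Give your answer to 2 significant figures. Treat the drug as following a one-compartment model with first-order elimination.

C₀ per dose = Dose / Vd = 2170 / 139 = 15.61 mg/L
Fraction remaining after one interval: r = e^(−kτ) = e^(−0.01880 × 69.8) = 0.2692
Before dose 2, 1 dose has been given (aged 1τ).
C_trough = C₀ × r = 15.61 × 0.2692 = 4.202 mg/L

4.2 mg/L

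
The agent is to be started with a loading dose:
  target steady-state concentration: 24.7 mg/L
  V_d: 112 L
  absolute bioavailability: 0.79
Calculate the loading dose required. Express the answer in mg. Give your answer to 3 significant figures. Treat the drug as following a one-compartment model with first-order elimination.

LD = Css × Vd / F = 24.7 × 112 / 0.79 = 3502 mg

3500 mg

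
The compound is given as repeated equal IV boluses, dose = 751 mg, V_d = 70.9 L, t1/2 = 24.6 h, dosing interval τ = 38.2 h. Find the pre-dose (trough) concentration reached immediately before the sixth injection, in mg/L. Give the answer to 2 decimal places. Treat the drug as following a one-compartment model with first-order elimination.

C₀ per dose = Dose / Vd = 751 / 70.9 = 10.59 mg/L
k = ln2 / t½ = 0.693147 / 24.6 = 0.02818 h⁻¹
Fraction remaining after one interval: r = e^(−kτ) = e^(−0.02818 × 38.2) = 0.3408
Before dose 6, 5 doses have been given (aged 1τ, 2τ, 3τ, 4τ, 5τ).
C_trough = C₀ × (r + r² + … + r^5) = C₀ × r(1−r^5)/(1−r)
        = 10.59 × 0.3408 × (1 − 0.004597) / (1 − 0.3408) = 5.450 mg/L

5.45 mg/L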